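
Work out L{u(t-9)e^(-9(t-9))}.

u(t-a)f(t-a) with f(t)=e^(-9t). L{e^(-9t)} = 1/(s+9). By time shift: e^(-9s)/(s+9)

Final answer: e^(-9s)/(s+9)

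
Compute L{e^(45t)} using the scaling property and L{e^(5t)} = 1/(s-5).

Using L{f(at)} = (1/a)F(s/a) with a=9 and f(t) = e^(5t): L{e^(45t)} = (1/9) · 1/((s/9)-5) = (1/9) · 9/(s-45) = 1/(s-45)

Final answer: 1/(s-45)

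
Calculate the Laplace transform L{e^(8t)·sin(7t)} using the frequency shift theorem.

Frequency shift: L{e^(at)f(t)} = F(s-a). L{e^(8t)·sin(7t)} = 7/((s-8)² + 49)

Final answer: 7/((s-8)² + 49)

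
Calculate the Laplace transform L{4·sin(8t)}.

L{sin(ωt)} = ω/(s² + ω²), so L{sin(8t)} = 8/(s² + 64). Then L{4·sin(8t)} = 4·8/(s² + 64) = 32/(s² + 64)

Final answer: 32/(s² + 64)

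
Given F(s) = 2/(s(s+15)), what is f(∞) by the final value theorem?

f(∞) = lim_{s→0} s·2/(s(s+15)) = lim_{s→0} 2/(s+15) = 2/15 = 2/15

Final answer: 2/15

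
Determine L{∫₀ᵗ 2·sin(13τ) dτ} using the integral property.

L{∫₀ᵗ f(τ)dτ} = F(s)/s with F(s) = 26/(s² + 169), so the result is (26/(s² + 169))/s = 26/(s(s² + 169))

Final answer: 26/(s(s² + 169))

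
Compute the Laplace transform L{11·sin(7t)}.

L{sin(ωt)} = ω/(s² + ω²), so L{sin(7t)} = 7/(s² + 49). Then L{11·sin(7t)} = 11·7/(s² + 49) = 77/(s² + 49)

Final answer: 77/(s² + 49)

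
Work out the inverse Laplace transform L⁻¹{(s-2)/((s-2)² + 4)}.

Using frequency shift, L⁻¹{(s-2)/((s-2)² + 4)} = e^(2t)·cos(2t)

Final answer: e^(2t)·cos(2t)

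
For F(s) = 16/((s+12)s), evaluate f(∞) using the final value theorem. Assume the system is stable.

f(∞) = lim_{s→0} sF(s) = lim_{s→0} 16/(s+12) = 4/3

Final answer: 4/3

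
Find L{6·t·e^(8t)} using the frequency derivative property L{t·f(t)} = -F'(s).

L{e^(8t)} = 1/(s-8). By frequency derivative: L{t·e^(8t)} = -d/ds[1/(s-8)] = -(-1)/(s-8)² = 1/(s-8)². Then L{6·t·e^(8t)} = 6·1/(s-8)² = 6/(s-8)²

Final answer: 6/(s-8)²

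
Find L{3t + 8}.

L{3t + 8} = 3·L{t} + 8·L{1} = 3/s² + 8/s

Final answer: 3/s² + 8/s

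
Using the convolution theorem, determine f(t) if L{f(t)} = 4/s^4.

4/s^4 = (4/s)·(1/s^3) = L{4}·L{t^2/2}. By convolution, f(t) = 4*t^2/2 = ∫₀ᵗ 4·τ^2/2 dτ = 4·t^3/6

Final answer: 4·t^3/6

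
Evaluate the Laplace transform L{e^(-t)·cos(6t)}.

L{e^(at)·cos(ωt)} = (s-a)/((s-a)² + ω²), so L{e^(-t)·cos(6t)} = (s+1)/((s+1)² + 36)

Final answer: (s+1)/((s+1)² + 36)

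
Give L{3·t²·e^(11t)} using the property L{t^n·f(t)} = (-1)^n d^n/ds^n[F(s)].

L{e^(11t)} = 1/(s-11). d/ds[1/(s-11)] = -1/(s-11)². d²/ds²[1/(s-11)] = 2/(s-11)³. So L{t²·e^(11t)} = (-1)² · 2/(s-11)³ = 2/(s-11)³. Then L{3·t²·e^(11t)} = 3·2/(s-11)³ = 6/(s-11)³

Final answer: 6/(s-11)³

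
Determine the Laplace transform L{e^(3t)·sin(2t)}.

L{e^(at)·sin(ωt)} = ω/((s-a)² + ω²), so L{e^(3t)·sin(2t)} = 2/((s-3)² + 4)

Final answer: 2/((s-3)² + 4)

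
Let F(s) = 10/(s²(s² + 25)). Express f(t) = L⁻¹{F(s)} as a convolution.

10/(s²(s² + 25)) = (1/s²)·(10/(s² + 25)) = L{t}·L{2·sin(5t)}. So f(t) = t*(2·sin(5t)) = ∫₀ᵗ 2τ·sin(5(t-τ)) dτ

Final answer: ∫₀ᵗ 2τ·sin(5(t-τ)) dτ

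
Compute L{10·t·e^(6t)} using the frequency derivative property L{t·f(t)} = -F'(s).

L{e^(6t)} = 1/(s-6). By frequency derivative: L{t·e^(6t)} = -d/ds[1/(s-6)] = -(-1)/(s-6)² = 1/(s-6)². Then L{10·t·e^(6t)} = 10·1/(s-6)² = 10/(s-6)²

Final answer: 10/(s-6)²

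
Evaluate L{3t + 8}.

L{3t + 8} = 3·L{t} + 8·L{1} = 3/s² + 8/s

Final answer: 3/s² + 8/s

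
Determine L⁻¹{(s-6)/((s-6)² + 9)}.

Using frequency shift: L⁻¹{(s-a)/((s-a)² + b²)} = e^(at)cos(bt). Here a=6, b=3

Final answer: e^(6t)·cos(3t)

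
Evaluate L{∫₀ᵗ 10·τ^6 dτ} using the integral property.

L{∫₀ᵗ f(τ)dτ} = F(s)/s with f(t) = 10t^6. F(s) = 7200/s^7, so L{∫₀ᵗ 10·τ^6 dτ} = (7200/s^7)/s = 7200/s^8. (Check: ∫₀ᵗ 10·τ^6 dτ = 10t^7/7.)

Final answer: 7200/s^8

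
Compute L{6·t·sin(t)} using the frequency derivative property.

L{sin(t)} = 1/(s² + 1). By L{t·f(t)} = -F'(s): -d/ds[1/(s² + 1)] = -(1)·(-2s)/(s² + 1)² = 2s/(s² + 1)². Then L{6·t·sin(t)} = 6·2s/(s² + 1)² = 12s/(s² + 1)²

Final answer: 12s/(s² + 1)²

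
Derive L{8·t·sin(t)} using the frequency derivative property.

L{sin(t)} = 1/(s² + 1). By L{t·f(t)} = -F'(s): -d/ds[1/(s² + 1)] = -(1)·(-2s)/(s² + 1)² = 2s/(s² + 1)². Then L{8·t·sin(t)} = 8·2s/(s² + 1)² = 16s/(s² + 1)²

Final answer: 16s/(s² + 1)²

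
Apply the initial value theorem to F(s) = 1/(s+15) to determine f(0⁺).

f(0⁺) = lim_{s→∞} s·1/(s+15) = lim_{s→∞} s/(s+15) = 1

Final answer: 1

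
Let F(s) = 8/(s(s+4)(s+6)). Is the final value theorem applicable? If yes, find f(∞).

Poles of sF(s) = 8/((s+4)(s+6)) are at s = -4 and s = -6, both in the left half-plane. Theorem applies. f(∞) = lim_{s→0} sF(s) = 8/(4·6) = 1/3

Final answer: 1/3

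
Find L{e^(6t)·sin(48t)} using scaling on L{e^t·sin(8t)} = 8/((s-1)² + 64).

Scaling with a=6: L{e^(6t)·sin(48t)} = (1/6) · 8/((s/6-1)² + 64). Simplifying: 48/((s-6)² + 2304)

Final answer: 48/((s-6)² + 2304)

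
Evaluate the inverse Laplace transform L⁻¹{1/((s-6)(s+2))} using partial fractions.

Decompose: A/(s-6) + B/(s+2). A = 1/8, B = -1/8. f(t) = (e^(6t) - e^(-2t))/8

Final answer: (e^(6t) - e^(-2t))/8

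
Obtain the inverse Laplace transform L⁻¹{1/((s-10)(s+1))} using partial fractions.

Decompose: A/(s-10) + B/(s+1). A = 1/11, B = -1/11. f(t) = (e^(10t) - e^(-t))/11

Final answer: (e^(10t) - e^(-t))/11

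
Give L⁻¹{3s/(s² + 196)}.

This is the form c·s/(s² + a²) with a = 14, c = 3. L⁻¹ = 3·cos(14t)

Final answer: 3·cos(14t)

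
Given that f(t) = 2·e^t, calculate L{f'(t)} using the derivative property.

f(0) = 2, F(s) = 2/(s-1). L{f'(t)} = s·F(s) - f(0) = 2s/(s-1) - 2 = (2s - 2(s-1))/(s-1) = 2/(s-1)

Final answer: 2/(s-1)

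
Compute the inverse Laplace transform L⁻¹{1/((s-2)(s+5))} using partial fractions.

Decompose: A/(s-2) + B/(s+5). A = 1/7, B = -1/7. f(t) = (e^(2t) - e^(-5t))/7

Final answer: (e^(2t) - e^(-5t))/7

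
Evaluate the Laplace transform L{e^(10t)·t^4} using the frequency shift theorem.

L{e^(at)·t^n} = n!/(s-a)^(n+1), so L{e^(10t)·t^4} = 24/(s-10)^5

Final answer: 24/(s-10)^5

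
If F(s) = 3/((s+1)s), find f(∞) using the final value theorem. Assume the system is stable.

f(∞) = lim_{s→0} sF(s) = lim_{s→0} 3/(s+1) = 3

Final answer: 3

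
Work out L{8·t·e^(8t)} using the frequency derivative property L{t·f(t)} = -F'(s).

L{e^(8t)} = 1/(s-8). By frequency derivative: L{t·e^(8t)} = -d/ds[1/(s-8)] = -(-1)/(s-8)² = 1/(s-8)². Then L{8·t·e^(8t)} = 8·1/(s-8)² = 8/(s-8)²

Final answer: 8/(s-8)²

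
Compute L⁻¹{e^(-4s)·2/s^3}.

L⁻¹{2/s^3} = t^2. By the time shift theorem, L⁻¹{e^(-as)F(s)} = u(t-a)f(t-a) with a=4, so L⁻¹{e^(-4s)·2/s^3} = u(t-4)·(t-4)^2

Final answer: u(t-4)·(t-4)^2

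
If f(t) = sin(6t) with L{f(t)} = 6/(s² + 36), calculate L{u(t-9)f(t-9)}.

Time shift theorem: L{u(t-a)f(t-a)} = e^(-as)F(s). Here a=9, F(s) = 6/(s² + 36), so L{u(t-9)f(t-9)} = e^(-9s)·6/(s² + 36)

Final answer: e^(-9s)·6/(s² + 36)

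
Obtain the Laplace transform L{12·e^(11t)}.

L{e^(at)} = 1/(s-a), so L{e^(11t)} = 1/(s-11). Then L{12·e^(11t)} = 12/(s-11)

Final answer: 12/(s-11)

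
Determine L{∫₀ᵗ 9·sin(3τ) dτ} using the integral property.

L{∫₀ᵗ f(τ)dτ} = F(s)/s with F(s) = 27/(s² + 9), so the result is (27/(s² + 9))/s = 27/(s(s² + 9))

Final answer: 27/(s(s² + 9))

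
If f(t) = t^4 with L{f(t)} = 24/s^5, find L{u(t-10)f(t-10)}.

Time shift theorem: L{u(t-a)f(t-a)} = e^(-as)F(s). Here a=10, F(s) = 24/s^5, so L{u(t-10)f(t-10)} = e^(-10s)·24/s^5

Final answer: e^(-10s)·24/s^5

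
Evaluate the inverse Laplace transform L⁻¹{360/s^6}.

L⁻¹{n!/s^(n+1)} = t^n with n=5. So L⁻¹{120/s^6} = t^5, and L⁻¹{360/s^6} = (360/120)·t^5 = 3·t^5

Final answer: 3·t^5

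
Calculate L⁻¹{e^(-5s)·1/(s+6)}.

L⁻¹{1/(s+6)} = e^(-6t). By the time shift theorem, L⁻¹{e^(-as)F(s)} = u(t-a)f(t-a) with a=5, so L⁻¹{e^(-5s)·1/(s+6)} = u(t-5)·e^(-6(t-5))

Final answer: u(t-5)·e^(-6(t-5))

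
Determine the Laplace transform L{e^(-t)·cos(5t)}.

L{e^(at)·cos(ωt)} = (s-a)/((s-a)² + ω²), so L{e^(-t)·cos(5t)} = (s+1)/((s+1)² + 25)

Final answer: (s+1)/((s+1)² + 25)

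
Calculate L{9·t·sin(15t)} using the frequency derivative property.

L{sin(15t)} = 15/(s² + 225). By L{t·f(t)} = -F'(s): -d/ds[15/(s² + 225)] = -(15)·(-2s)/(s² + 225)² = 30s/(s² + 225)². Then L{9·t·sin(15t)} = 9·30s/(s² + 225)² = 270s/(s² + 225)²

Final answer: 270s/(s² + 225)²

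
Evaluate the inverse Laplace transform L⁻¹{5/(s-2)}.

L⁻¹{1/(s-a)} = e^(at), so L⁻¹{1/(s-2)} = e^(2t), and L⁻¹{5/(s-2)} = 5·e^(2t)

Final answer: 5·e^(2t)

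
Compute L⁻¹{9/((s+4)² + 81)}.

Form: b/((s-a)² + b²) → e^(at)sin(bt). With a=-4, b=9

Final answer: e^(-4t)·sin(9t)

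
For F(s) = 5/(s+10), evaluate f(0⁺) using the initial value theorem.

f(0⁺) = lim_{s→∞} s·5/(s+10) = lim_{s→∞} 5s/(s+10) = 5

Final answer: 5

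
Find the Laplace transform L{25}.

L{25} = 25 · L{1} = 25/s

Final answer: 25/s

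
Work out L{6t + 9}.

L{6t + 9} = 6·L{t} + 9·L{1} = 6/s² + 9/s

Final answer: 6/s² + 9/s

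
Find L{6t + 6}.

L{6t + 6} = 6·L{t} + 6·L{1} = 6/s² + 6/s

Final answer: 6/s² + 6/s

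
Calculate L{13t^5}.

L{t^n} = n!/s^(n+1). So L{13t^5} = 13·5!/s^6 = 1560/s^6

Final answer: 1560/s^6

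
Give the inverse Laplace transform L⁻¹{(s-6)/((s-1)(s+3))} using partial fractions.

Using partial fractions, f(t) = (-5e^t + 9e^(-3t))/4

Final answer: (-5e^t + 9e^(-3t))/4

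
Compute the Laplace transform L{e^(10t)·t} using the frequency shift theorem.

L{e^(at)·t^n} = n!/(s-a)^(n+1), so L{e^(10t)·t} = 1/(s-10)^2

Final answer: 1/(s-10)^2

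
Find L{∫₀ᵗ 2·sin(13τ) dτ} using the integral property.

L{∫₀ᵗ f(τ)dτ} = F(s)/s with F(s) = 26/(s² + 169), so the result is (26/(s² + 169))/s = 26/(s(s² + 169))

Final answer: 26/(s(s² + 169))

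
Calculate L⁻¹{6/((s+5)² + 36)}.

Form: b/((s-a)² + b²) → e^(at)sin(bt). With a=-5, b=6

Final answer: e^(-5t)·sin(6t)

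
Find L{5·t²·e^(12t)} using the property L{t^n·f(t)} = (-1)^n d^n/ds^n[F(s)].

L{e^(12t)} = 1/(s-12). d/ds[1/(s-12)] = -1/(s-12)². d²/ds²[1/(s-12)] = 2/(s-12)³. So L{t²·e^(12t)} = (-1)² · 2/(s-12)³ = 2/(s-12)³. Then L{5·t²·e^(12t)} = 5·2/(s-12)³ = 10/(s-12)³

Final answer: 10/(s-12)³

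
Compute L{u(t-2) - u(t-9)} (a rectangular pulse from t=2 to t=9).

L{u(t-a)} = e^(-as)/s. L{u(t-2) - u(t-9)} = (e^(-2s) - e^(-9s))/s

Final answer: (e^(-2s) - e^(-9s))/s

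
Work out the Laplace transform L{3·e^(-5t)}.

L{e^(at)} = 1/(s-a), so L{e^(-5t)} = 1/(s+5). Then L{3·e^(-5t)} = 3/(s+5)

Final answer: 3/(s+5)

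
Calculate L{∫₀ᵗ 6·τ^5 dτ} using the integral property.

L{∫₀ᵗ f(τ)dτ} = F(s)/s with f(t) = 6t^5. F(s) = 720/s^6, so L{∫₀ᵗ 6·τ^5 dτ} = (720/s^6)/s = 720/s^7. (Check: ∫₀ᵗ 6·τ^5 dτ = 6t^6/6.)

Final answer: 720/s^7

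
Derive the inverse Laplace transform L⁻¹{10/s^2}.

L⁻¹{n!/s^(n+1)} = t^n with n=1. So L⁻¹{1/s^2} = t, and L⁻¹{10/s^2} = (10/1)·t = 10·t

Final answer: 10·t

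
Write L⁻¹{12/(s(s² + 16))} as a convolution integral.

12/(s(s² + 16)) = (1/s)·(12/(s² + 16)) = L{1}·L{3·sin(4t)}. So f(t) = 1*(3·sin(4t)) = ∫₀ᵗ 3·sin(4τ) dτ

Final answer: ∫₀ᵗ 3·sin(4τ) dτ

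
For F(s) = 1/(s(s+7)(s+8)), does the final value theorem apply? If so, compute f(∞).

Poles of sF(s) = 1/((s+7)(s+8)) are at s = -7 and s = -8, both in the left half-plane. Theorem applies. f(∞) = lim_{s→0} sF(s) = 1/(7·8) = 1/56

Final answer: 1/56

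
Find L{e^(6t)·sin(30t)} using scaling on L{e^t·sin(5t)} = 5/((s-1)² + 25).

Scaling with a=6: L{e^(6t)·sin(30t)} = (1/6) · 5/((s/6-1)² + 25). Simplifying: 30/((s-6)² + 900)

Final answer: 30/((s-6)² + 900)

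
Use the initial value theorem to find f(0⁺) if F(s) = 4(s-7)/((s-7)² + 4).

f(0⁺) = lim_{s→∞} sF(s) = lim_{s→∞} 4s(s-7)/((s-7)² + 4) = 4

Final answer: 4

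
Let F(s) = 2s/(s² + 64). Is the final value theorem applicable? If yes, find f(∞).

The final value theorem requires all poles of sF(s) in the left half-plane. sF(s) = 2s²/(s² + 64) has poles at s = ±8i (imaginary axis). Theorem does NOT apply (oscillatory system).

Final answer: Not applicable (oscillatory)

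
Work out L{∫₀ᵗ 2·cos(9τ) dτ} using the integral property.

L{∫₀ᵗ f(τ)dτ} = F(s)/s with F(s) = 2s/(s² + 81), so the result is (2s/(s² + 81))/s = 2/(s² + 81)

Final answer: 2/(s² + 81)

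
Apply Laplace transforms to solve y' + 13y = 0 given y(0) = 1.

L{y'} + 13L{y} = 0. sY - 1 + 13Y = 0. Y(s+13) = 1. Y = 1/(s+13)

Final answer: y(t) = e^(-13t)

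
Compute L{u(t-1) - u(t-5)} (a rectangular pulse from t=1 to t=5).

L{u(t-a)} = e^(-as)/s. L{u(t-1) - u(t-5)} = (e^(-s) - e^(-5s))/s

Final answer: (e^(-s) - e^(-5s))/s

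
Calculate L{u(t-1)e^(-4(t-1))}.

u(t-a)f(t-a) with f(t)=e^(-4t). L{e^(-4t)} = 1/(s+4). By time shift: e^(-s)/(s+4)

Final answer: e^(-s)/(s+4)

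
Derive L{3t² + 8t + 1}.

L{3t² + 8t + 1} = 3·2/s³ + 8/s² + 1/s = 6/s³ + 8/s² + 1/s

Final answer: 6/s³ + 8/s² + 1/s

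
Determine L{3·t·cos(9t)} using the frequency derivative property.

L{cos(9t)} = s/(s² + 81). Derivative: d/ds[s/(s² + 81)] = [(s² + 81) - s·2s]/(s² + 81)² = (81 - s²)/(s² + 81)². So L{t·cos(9t)} = -F'(s) = (s² - 81)/(s² + 81)². Then L{3·t·cos(9t)} = 3·(s² - 81)/(s² + 81)²

Final answer: 3·(s² - 81)/(s² + 81)²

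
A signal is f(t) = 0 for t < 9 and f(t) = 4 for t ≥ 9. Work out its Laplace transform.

f(t) = 4·u(t-9). L{u(t-9)} = e^(-9s)/s, so L{f(t)} = 4·e^(-9s)/s

Final answer: 4·e^(-9s)/s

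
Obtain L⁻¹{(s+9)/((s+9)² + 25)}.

Using frequency shift: L⁻¹{(s-a)/((s-a)² + b²)} = e^(at)cos(bt). Here a=-9, b=5

Final answer: e^(-9t)·cos(5t)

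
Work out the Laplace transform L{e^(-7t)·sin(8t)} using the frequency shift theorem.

Frequency shift: L{e^(at)f(t)} = F(s-a). L{e^(-7t)·sin(8t)} = 8/((s+7)² + 64)

Final answer: 8/((s+7)² + 64)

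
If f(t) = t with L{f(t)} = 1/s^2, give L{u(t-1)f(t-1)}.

Time shift theorem: L{u(t-a)f(t-a)} = e^(-as)F(s). Here a=1, F(s) = 1/s^2, so L{u(t-1)f(t-1)} = e^(-s)·1/s^2

Final answer: e^(-s)·1/s^2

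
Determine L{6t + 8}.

L{6t + 8} = 6·L{t} + 8·L{1} = 6/s² + 8/s

Final answer: 6/s² + 8/s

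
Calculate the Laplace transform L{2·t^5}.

L{t^n} = n!/s^(n+1), so L{t^5} = 120/s^6. Then L{2·t^5} = 2·120/s^6 = 240/s^6

Final answer: 240/s^6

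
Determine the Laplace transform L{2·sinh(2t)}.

L{sinh(ωt)} = ω/(s² - ω²), so L{sinh(2t)} = 2/(s² - 4). Then L{2·sinh(2t)} = 2·2/(s² - 4) = 4/(s² - 4)

Final answer: 4/(s² - 4)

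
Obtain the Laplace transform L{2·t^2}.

L{t^n} = n!/s^(n+1), so L{t^2} = 2/s^3. Then L{2·t^2} = 2·2/s^3 = 4/s^3

Final answer: 4/s^3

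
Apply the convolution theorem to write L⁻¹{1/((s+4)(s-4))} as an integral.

1/((s+4)(s-4)) = (1/(s+4))·(1/(s-4)) = L{e^(-4t)}·L{e^(4t)}. So f(t) = e^(-4t)*e^(4t) = ∫₀ᵗ e^(-4τ)·e^(4(t-τ)) dτ

Final answer: ∫₀ᵗ e^(-4τ)·e^(4(t-τ)) dτ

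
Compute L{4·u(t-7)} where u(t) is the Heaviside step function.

L{u(t-a)} = e^(-as)/s. Here a=7, so L{u(t-7)} = e^(-7s)/s, and L{4·u(t-7)} = 4·e^(-7s)/s

Final answer: 4·e^(-7s)/s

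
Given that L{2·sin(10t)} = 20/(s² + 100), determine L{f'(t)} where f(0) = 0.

L{f'(t)} = s·F(s) - f(0) = s·20/(s² + 100) - 0 = 20s/(s² + 100)

Final answer: 20s/(s² + 100)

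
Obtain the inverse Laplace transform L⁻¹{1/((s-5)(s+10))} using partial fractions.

Decompose: A/(s-5) + B/(s+10). A = 1/15, B = -1/15. f(t) = (e^(5t) - e^(-10t))/15

Final answer: (e^(5t) - e^(-10t))/15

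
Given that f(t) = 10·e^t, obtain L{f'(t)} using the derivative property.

f(0) = 10, F(s) = 10/(s-1). L{f'(t)} = s·F(s) - f(0) = 10s/(s-1) - 10 = (10s - 10(s-1))/(s-1) = 10/(s-1)

Final answer: 10/(s-1)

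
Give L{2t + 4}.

L{2t + 4} = 2·L{t} + 4·L{1} = 2/s² + 4/s

Final answer: 2/s² + 4/s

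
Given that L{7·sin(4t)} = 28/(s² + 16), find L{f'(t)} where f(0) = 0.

L{f'(t)} = s·F(s) - f(0) = s·28/(s² + 16) - 0 = 28s/(s² + 16)

Final answer: 28s/(s² + 16)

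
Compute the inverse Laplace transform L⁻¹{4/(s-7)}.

L⁻¹{1/(s-a)} = e^(at), so L⁻¹{1/(s-7)} = e^(7t), and L⁻¹{4/(s-7)} = 4·e^(7t)

Final answer: 4·e^(7t)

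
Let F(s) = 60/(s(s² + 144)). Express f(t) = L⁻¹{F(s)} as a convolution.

60/(s(s² + 144)) = (1/s)·(60/(s² + 144)) = L{1}·L{5·sin(12t)}. So f(t) = 1*(5·sin(12t)) = ∫₀ᵗ 5·sin(12τ) dτ

Final answer: ∫₀ᵗ 5·sin(12τ) dτ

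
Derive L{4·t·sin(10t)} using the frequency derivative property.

L{sin(10t)} = 10/(s² + 100). By L{t·f(t)} = -F'(s): -d/ds[10/(s² + 100)] = -(10)·(-2s)/(s² + 100)² = 20s/(s² + 100)². Then L{4·t·sin(10t)} = 4·20s/(s² + 100)² = 80s/(s² + 100)²

Final answer: 80s/(s² + 100)²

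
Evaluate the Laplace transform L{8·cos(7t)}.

L{cos(ωt)} = s/(s² + ω²), so L{cos(7t)} = s/(s² + 49). Then L{8·cos(7t)} = 8·s/(s² + 49) = 8s/(s² + 49)

Final answer: 8s/(s² + 49)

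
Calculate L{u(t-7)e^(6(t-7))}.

u(t-a)f(t-a) with f(t)=e^(6t). L{e^(6t)} = 1/(s-6). By time shift: e^(-7s)/(s-6)

Final answer: e^(-7s)/(s-6)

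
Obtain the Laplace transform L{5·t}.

L{t^n} = n!/s^(n+1), so L{t} = 1/s^2. Then L{5·t} = 5·1/s^2 = 5/s^2

Final answer: 5/s^2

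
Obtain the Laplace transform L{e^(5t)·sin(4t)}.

L{e^(at)·sin(ωt)} = ω/((s-a)² + ω²), so L{e^(5t)·sin(4t)} = 4/((s-5)² + 16)

Final answer: 4/((s-5)² + 16)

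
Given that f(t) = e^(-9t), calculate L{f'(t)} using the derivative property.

f(0) = 1, F(s) = 1/(s+9). L{f'(t)} = s·F(s) - f(0) = s/(s+9) - 1 = (s - (s+9))/(s+9) = -9/(s+9)

Final answer: -9/(s+9)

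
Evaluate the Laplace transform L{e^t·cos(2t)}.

L{e^(at)·cos(ωt)} = (s-a)/((s-a)² + ω²), so L{e^t·cos(2t)} = (s-1)/((s-1)² + 4)

Final answer: (s-1)/((s-1)² + 4)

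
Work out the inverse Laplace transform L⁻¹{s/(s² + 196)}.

L⁻¹{s/(s² + 196)} = cos(14t)

Final answer: cos(14t)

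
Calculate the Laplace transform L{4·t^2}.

L{t^n} = n!/s^(n+1), so L{t^2} = 2/s^3. Then L{4·t^2} = 4·2/s^3 = 8/s^3

Final answer: 8/s^3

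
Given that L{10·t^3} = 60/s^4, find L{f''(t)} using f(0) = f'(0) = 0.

L{f''(t)} = s²F(s) - sf(0) - f'(0) = s²·60/s^4 - 0 - 0 = 60/s^2

Final answer: 60/s^2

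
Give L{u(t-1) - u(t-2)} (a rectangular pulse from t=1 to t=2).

L{u(t-a)} = e^(-as)/s. L{u(t-1) - u(t-2)} = (e^(-s) - e^(-2s))/s

Final answer: (e^(-s) - e^(-2s))/s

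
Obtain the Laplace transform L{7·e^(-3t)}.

L{e^(at)} = 1/(s-a), so L{e^(-3t)} = 1/(s+3). Then L{7·e^(-3t)} = 7/(s+3)

Final answer: 7/(s+3)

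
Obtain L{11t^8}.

L{t^n} = n!/s^(n+1). So L{11t^8} = 11·8!/s^9 = 443520/s^9

Final answer: 443520/s^9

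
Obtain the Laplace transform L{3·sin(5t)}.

L{sin(ωt)} = ω/(s² + ω²), so L{sin(5t)} = 5/(s² + 25). Then L{3·sin(5t)} = 3·5/(s² + 25) = 15/(s² + 25)

Final answer: 15/(s² + 25)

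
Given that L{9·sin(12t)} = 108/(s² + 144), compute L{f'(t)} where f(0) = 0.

L{f'(t)} = s·F(s) - f(0) = s·108/(s² + 144) - 0 = 108s/(s² + 144)

Final answer: 108s/(s² + 144)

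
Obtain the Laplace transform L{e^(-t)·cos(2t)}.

L{e^(at)·cos(ωt)} = (s-a)/((s-a)² + ω²), so L{e^(-t)·cos(2t)} = (s+1)/((s+1)² + 4)

Final answer: (s+1)/((s+1)² + 4)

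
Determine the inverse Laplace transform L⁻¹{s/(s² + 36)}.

L⁻¹{s/(s² + 36)} = cos(6t)

Final answer: cos(6t)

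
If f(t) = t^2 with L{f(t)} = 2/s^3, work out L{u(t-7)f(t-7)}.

Time shift theorem: L{u(t-a)f(t-a)} = e^(-as)F(s). Here a=7, F(s) = 2/s^3, so L{u(t-7)f(t-7)} = e^(-7s)·2/s^3

Final answer: e^(-7s)·2/s^3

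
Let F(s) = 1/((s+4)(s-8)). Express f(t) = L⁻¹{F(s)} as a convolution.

1/((s+4)(s-8)) = (1/(s+4))·(1/(s-8)) = L{e^(-4t)}·L{e^(8t)}. So f(t) = e^(-4t)*e^(8t) = ∫₀ᵗ e^(-4τ)·e^(8(t-τ)) dτ

Final answer: ∫₀ᵗ e^(-4τ)·e^(8(t-τ)) dτ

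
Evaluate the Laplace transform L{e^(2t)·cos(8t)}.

L{e^(at)·cos(ωt)} = (s-a)/((s-a)² + ω²), so L{e^(2t)·cos(8t)} = (s-2)/((s-2)² + 64)

Final answer: (s-2)/((s-2)² + 64)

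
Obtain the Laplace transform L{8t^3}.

L{8t^3} = 8 · L{t^3} = 8 · 6/s^4 = 48/s^4

Final answer: 48/s^4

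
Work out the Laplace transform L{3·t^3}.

L{t^n} = n!/s^(n+1), so L{t^3} = 6/s^4. Then L{3·t^3} = 3·6/s^4 = 18/s^4

Final answer: 18/s^4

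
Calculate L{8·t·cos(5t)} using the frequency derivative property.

L{cos(5t)} = s/(s² + 25). Derivative: d/ds[s/(s² + 25)] = [(s² + 25) - s·2s]/(s² + 25)² = (25 - s²)/(s² + 25)². So L{t·cos(5t)} = -F'(s) = (s² - 25)/(s² + 25)². Then L{8·t·cos(5t)} = 8·(s² - 25)/(s² + 25)²

Final answer: 8·(s² - 25)/(s² + 25)²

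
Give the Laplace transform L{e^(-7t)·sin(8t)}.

L{e^(at)·sin(ωt)} = ω/((s-a)² + ω²), so L{e^(-7t)·sin(8t)} = 8/((s+7)² + 64)

Final answer: 8/((s+7)² + 64)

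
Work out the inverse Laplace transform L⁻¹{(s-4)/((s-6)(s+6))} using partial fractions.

Using partial fractions, f(t) = (2e^(6t) + 10e^(-6t))/12

Final answer: (2e^(6t) + 10e^(-6t))/12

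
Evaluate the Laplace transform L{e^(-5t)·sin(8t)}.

L{e^(at)·sin(ωt)} = ω/((s-a)² + ω²), so L{e^(-5t)·sin(8t)} = 8/((s+5)² + 64)

Final answer: 8/((s+5)² + 64)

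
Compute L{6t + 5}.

L{6t + 5} = 6·L{t} + 5·L{1} = 6/s² + 5/s

Final answer: 6/s² + 5/s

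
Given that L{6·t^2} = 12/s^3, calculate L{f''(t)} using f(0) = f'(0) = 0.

L{f''(t)} = s²F(s) - sf(0) - f'(0) = s²·12/s^3 - 0 - 0 = 12/s

Final answer: 12/s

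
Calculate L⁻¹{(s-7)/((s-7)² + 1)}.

Using frequency shift: L⁻¹{(s-a)/((s-a)² + b²)} = e^(at)cos(bt). Here a=7, b=1

Final answer: e^(7t)·cos(t)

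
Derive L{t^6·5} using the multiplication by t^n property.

L{5} = 5/s. d^1/ds^1[1/s] = -1/s². d^2/ds^2[1/s] = 2/s^3. d^3/ds^3[1/s] = -6/s^4. d^4/ds^4[1/s] = 24/s^5. d^5/ds^5[1/s] = -120/s^6. d^6/ds^6[1/s] = 720/s^7. So L{t^6} = (-1)^{6}·720/s^7 = 720/s^7. Then L{t^6·5} = 5·720/s^7 = 3600/s^7

Final answer: 3600/s^7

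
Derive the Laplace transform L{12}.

L{12} = 12 · L{1} = 12/s

Final answer: 12/s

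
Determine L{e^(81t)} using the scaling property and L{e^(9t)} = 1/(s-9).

Using L{f(at)} = (1/a)F(s/a) with a=9 and f(t) = e^(9t): L{e^(81t)} = (1/9) · 1/((s/9)-9) = (1/9) · 9/(s-81) = 1/(s-81)

Final answer: 1/(s-81)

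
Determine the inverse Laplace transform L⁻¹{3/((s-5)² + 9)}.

Using frequency shift, L⁻¹{3/((s-5)² + 9)} = e^(5t)·sin(3t)

Final answer: e^(5t)·sin(3t)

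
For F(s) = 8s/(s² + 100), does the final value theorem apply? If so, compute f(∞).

The final value theorem requires all poles of sF(s) in the left half-plane. sF(s) = 8s²/(s² + 100) has poles at s = ±10i (imaginary axis). Theorem does NOT apply (oscillatory system).

Final answer: Not applicable (oscillatory)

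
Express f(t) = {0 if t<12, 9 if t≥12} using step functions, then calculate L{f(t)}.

f(t) = 9·u(t-12). L{u(t-12)} = e^(-12s)/s, so L{f(t)} = 9·e^(-12s)/s

Final answer: 9·e^(-12s)/s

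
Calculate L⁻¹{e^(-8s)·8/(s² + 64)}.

L⁻¹{8/(s² + 64)} = sin(8t). By the time shift theorem, L⁻¹{e^(-as)F(s)} = u(t-a)f(t-a) with a=8, so L⁻¹{e^(-8s)·8/(s² + 64)} = u(t-8)·sin(8(t-8))

Final answer: u(t-8)·sin(8(t-8))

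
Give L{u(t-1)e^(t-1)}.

u(t-a)f(t-a) with f(t)=e^t. L{e^t} = 1/(s-1). By time shift: e^(-s)/(s-1)

Final answer: e^(-s)/(s-1)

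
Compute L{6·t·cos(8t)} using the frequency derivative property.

L{cos(8t)} = s/(s² + 64). Derivative: d/ds[s/(s² + 64)] = [(s² + 64) - s·2s]/(s² + 64)² = (64 - s²)/(s² + 64)². So L{t·cos(8t)} = -F'(s) = (s² - 64)/(s² + 64)². Then L{6·t·cos(8t)} = 6·(s² - 64)/(s² + 64)²

Final answer: 6·(s² - 64)/(s² + 64)²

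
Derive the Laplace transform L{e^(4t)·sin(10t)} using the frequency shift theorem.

Frequency shift: L{e^(at)f(t)} = F(s-a). L{e^(4t)·sin(10t)} = 10/((s-4)² + 100)

Final answer: 10/((s-4)² + 100)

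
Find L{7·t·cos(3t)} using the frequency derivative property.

L{cos(3t)} = s/(s² + 9). Derivative: d/ds[s/(s² + 9)] = [(s² + 9) - s·2s]/(s² + 9)² = (9 - s²)/(s² + 9)². So L{t·cos(3t)} = -F'(s) = (s² - 9)/(s² + 9)². Then L{7·t·cos(3t)} = 7·(s² - 9)/(s² + 9)²

Final answer: 7·(s² - 9)/(s² + 9)²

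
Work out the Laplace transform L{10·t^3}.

L{t^n} = n!/s^(n+1), so L{t^3} = 6/s^4. Then L{10·t^3} = 10·6/s^4 = 60/s^4

Final answer: 60/s^4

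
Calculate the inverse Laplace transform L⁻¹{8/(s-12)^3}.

L⁻¹{n!/(s-a)^(n+1)} = t^n·e^(at) with n=2, a=12. So L⁻¹{2/(s-12)^3} = t^2·e^(12t), and L⁻¹{8/(s-12)^3} = (8/2)·t^2·e^(12t) = 4·t^2·e^(12t)

Final answer: 4·t^2·e^(12t)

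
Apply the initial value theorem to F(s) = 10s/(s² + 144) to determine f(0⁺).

f(0⁺) = lim_{s→∞} s·10s/(s² + 144) = lim_{s→∞} 10s²/(s² + 144) = 10

Final answer: 10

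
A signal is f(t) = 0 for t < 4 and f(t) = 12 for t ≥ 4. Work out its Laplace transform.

f(t) = 12·u(t-4). L{u(t-4)} = e^(-4s)/s, so L{f(t)} = 12·e^(-4s)/s

Final answer: 12·e^(-4s)/s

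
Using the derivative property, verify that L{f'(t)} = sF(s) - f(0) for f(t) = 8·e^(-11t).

f'(t) = -88e^(-11t). Direct: L{f'(t)} = -88/(s+11). Property: s·8/(s+11) - 8 = (8s - 8(s+11))/(s+11) = -88/(s+11). ✓

Final answer: -88/(s+11)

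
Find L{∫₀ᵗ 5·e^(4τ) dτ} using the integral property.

L{∫₀ᵗ f(τ)dτ} = F(s)/s with F(s) = 5/(s-4), so L{∫₀ᵗ 5·e^(4τ) dτ} = 5/(s(s-4))

Final answer: 5/(s(s-4))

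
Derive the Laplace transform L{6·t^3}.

L{t^n} = n!/s^(n+1), so L{t^3} = 6/s^4. Then L{6·t^3} = 6·6/s^4 = 36/s^4

Final answer: 36/s^4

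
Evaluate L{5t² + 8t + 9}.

L{5t² + 8t + 9} = 5·2/s³ + 8/s² + 9/s = 10/s³ + 8/s² + 9/s

Final answer: 10/s³ + 8/s² + 9/s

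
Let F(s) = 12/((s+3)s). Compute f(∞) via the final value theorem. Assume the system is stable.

f(∞) = lim_{s→0} sF(s) = lim_{s→0} 12/(s+3) = 4

Final answer: 4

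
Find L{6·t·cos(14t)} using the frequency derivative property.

L{cos(14t)} = s/(s² + 196). Derivative: d/ds[s/(s² + 196)] = [(s² + 196) - s·2s]/(s² + 196)² = (196 - s²)/(s² + 196)². So L{t·cos(14t)} = -F'(s) = (s² - 196)/(s² + 196)². Then L{6·t·cos(14t)} = 6·(s² - 196)/(s² + 196)²

Final answer: 6·(s² - 196)/(s² + 196)²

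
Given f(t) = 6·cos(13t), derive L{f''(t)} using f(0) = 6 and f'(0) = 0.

F(s) = 6s/(s² + 169). L{f''(t)} = s²F(s) - sf(0) - f'(0) = 6s³/(s² + 169) - 6s = (6s³ - 6s(s² + 169))/(s² + 169) = -1014s/(s² + 169)

Final answer: -1014s/(s² + 169)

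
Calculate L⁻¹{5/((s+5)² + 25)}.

Form: b/((s-a)² + b²) → e^(at)sin(bt). With a=-5, b=5

Final answer: e^(-5t)·sin(5t)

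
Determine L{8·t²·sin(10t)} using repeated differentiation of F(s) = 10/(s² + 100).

F(s) = 10/(s² + 100). F'(s) = -20s/(s² + 100)². F''(s) = -20(100 - 3s²)/(s² + 100)³ = (60s² - 2000)/(s² + 100)³. So L{t²·sin(10t)} = (-1)² F''(s) = (60s² - 2000)/(s² + 100)³. Then L{8·t²·sin(10t)} = 8·(60s² - 2000)/(s² + 100)³ = (480s² - 16000)/(s² + 100)³

Final answer: (480s² - 16000)/(s² + 100)³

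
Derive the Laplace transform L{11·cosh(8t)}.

L{cosh(ωt)} = s/(s² - ω²), so L{cosh(8t)} = s/(s² - 64). Then L{11·cosh(8t)} = 11·s/(s² - 64) = 11s/(s² - 64)

Final answer: 11s/(s² - 64)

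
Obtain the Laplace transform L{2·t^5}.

L{t^n} = n!/s^(n+1), so L{t^5} = 120/s^6. Then L{2·t^5} = 2·120/s^6 = 240/s^6

Final answer: 240/s^6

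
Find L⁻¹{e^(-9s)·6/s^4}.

L⁻¹{6/s^4} = t^3. By the time shift theorem, L⁻¹{e^(-as)F(s)} = u(t-a)f(t-a) with a=9, so L⁻¹{e^(-9s)·6/s^4} = u(t-9)·(t-9)^3

Final answer: u(t-9)·(t-9)^3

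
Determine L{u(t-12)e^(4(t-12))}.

u(t-a)f(t-a) with f(t)=e^(4t). L{e^(4t)} = 1/(s-4). By time shift: e^(-12s)/(s-4)

Final answer: e^(-12s)/(s-4)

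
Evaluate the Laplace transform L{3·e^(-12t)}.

L{e^(at)} = 1/(s-a), so L{e^(-12t)} = 1/(s+12). Then L{3·e^(-12t)} = 3/(s+12)

Final answer: 3/(s+12)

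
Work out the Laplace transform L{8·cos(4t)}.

L{cos(ωt)} = s/(s² + ω²), so L{cos(4t)} = s/(s² + 16). Then L{8·cos(4t)} = 8·s/(s² + 16) = 8s/(s² + 16)

Final answer: 8s/(s² + 16)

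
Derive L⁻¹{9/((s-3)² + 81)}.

Form: b/((s-a)² + b²) → e^(at)sin(bt). With a=3, b=9

Final answer: e^(3t)·sin(9t)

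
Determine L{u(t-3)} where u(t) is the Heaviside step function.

L{u(t-a)} = e^(-as)/s. Here a=3, so L{u(t-3)} = e^(-3s)/s

Final answer: e^(-3s)/s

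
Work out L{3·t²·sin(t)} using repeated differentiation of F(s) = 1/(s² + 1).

F(s) = 1/(s² + 1). F'(s) = -2s/(s² + 1)². F''(s) = -2(1 - 3s²)/(s² + 1)³ = (6s² - 2)/(s² + 1)³. So L{t²·sin(t)} = (-1)² F''(s) = (6s² - 2)/(s² + 1)³. Then L{3·t²·sin(t)} = 3·(6s² - 2)/(s² + 1)³ = (18s² - 6)/(s² + 1)³

Final answer: (18s² - 6)/(s² + 1)³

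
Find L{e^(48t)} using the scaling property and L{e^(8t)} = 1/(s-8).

Using L{f(at)} = (1/a)F(s/a) with a=6 and f(t) = e^(8t): L{e^(48t)} = (1/6) · 1/((s/6)-8) = (1/6) · 6/(s-48) = 1/(s-48)

Final answer: 1/(s-48)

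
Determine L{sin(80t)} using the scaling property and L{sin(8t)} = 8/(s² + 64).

Using L{f(at)} = (1/a)F(s/a) with a=10: L{sin(80t)} = (1/10) · 8/((s/10)² + 64) = (1/10) · 8·100/(s² + 6400) = 80/(s² + 6400)

Final answer: 80/(s² + 6400)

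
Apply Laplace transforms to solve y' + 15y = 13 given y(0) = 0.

sY + 15Y = 13/s. Y = 13/(s(s+15)). Partial fractions: Y = 13/15/s - 13/15/(s+15)

Final answer: y(t) = 13/15(1 - e^(-15t))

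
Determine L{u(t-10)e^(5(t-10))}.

u(t-a)f(t-a) with f(t)=e^(5t). L{e^(5t)} = 1/(s-5). By time shift: e^(-10s)/(s-5)

Final answer: e^(-10s)/(s-5)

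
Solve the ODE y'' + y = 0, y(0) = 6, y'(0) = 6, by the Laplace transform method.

L{y''} + 1L{y} = 0. s²Y - 6s - 6 + Y = 0. Y(s² + 1) = 6s + 6. Y = (6s + 6)/(s² + 1). Inverting: y(t) = 6cos(t) + 6sin(t)

Final answer: y(t) = 6cos(t) + 6sin(t)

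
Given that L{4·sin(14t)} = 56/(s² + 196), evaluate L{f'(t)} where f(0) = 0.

L{f'(t)} = s·F(s) - f(0) = s·56/(s² + 196) - 0 = 56s/(s² + 196)

Final answer: 56s/(s² + 196)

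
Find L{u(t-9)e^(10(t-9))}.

u(t-a)f(t-a) with f(t)=e^(10t). L{e^(10t)} = 1/(s-10). By time shift: e^(-9s)/(s-10)

Final answer: e^(-9s)/(s-10)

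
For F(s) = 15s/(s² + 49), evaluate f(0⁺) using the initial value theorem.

f(0⁺) = lim_{s→∞} s·15s/(s² + 49) = lim_{s→∞} 15s²/(s² + 49) = 15

Final answer: 15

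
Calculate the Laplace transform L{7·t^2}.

L{t^n} = n!/s^(n+1), so L{t^2} = 2/s^3. Then L{7·t^2} = 7·2/s^3 = 14/s^3

Final answer: 14/s^3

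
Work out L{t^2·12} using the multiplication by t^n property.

L{12} = 12/s. d^1/ds^1[1/s] = -1/s². d^2/ds^2[1/s] = 2/s^3. So L{t^2} = (-1)^{2}·2/s^3 = 2/s^3. Then L{t^2·12} = 12·2/s^3 = 24/s^3

Final answer: 24/s^3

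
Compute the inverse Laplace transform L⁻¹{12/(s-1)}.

L⁻¹{1/(s-a)} = e^(at), so L⁻¹{1/(s-1)} = e^t, and L⁻¹{12/(s-1)} = 12·e^t

Final answer: 12·e^t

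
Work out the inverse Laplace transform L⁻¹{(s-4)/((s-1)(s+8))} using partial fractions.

Using partial fractions, f(t) = (-3e^t + 12e^(-8t))/9

Final answer: (-3e^t + 12e^(-8t))/9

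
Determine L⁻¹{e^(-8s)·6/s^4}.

L⁻¹{6/s^4} = t^3. By the time shift theorem, L⁻¹{e^(-as)F(s)} = u(t-a)f(t-a) with a=8, so L⁻¹{e^(-8s)·6/s^4} = u(t-8)·(t-8)^3

Final answer: u(t-8)·(t-8)^3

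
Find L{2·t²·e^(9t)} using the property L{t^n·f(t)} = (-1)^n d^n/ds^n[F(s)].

L{e^(9t)} = 1/(s-9). d/ds[1/(s-9)] = -1/(s-9)². d²/ds²[1/(s-9)] = 2/(s-9)³. So L{t²·e^(9t)} = (-1)² · 2/(s-9)³ = 2/(s-9)³. Then L{2·t²·e^(9t)} = 2·2/(s-9)³ = 4/(s-9)³

Final answer: 4/(s-9)³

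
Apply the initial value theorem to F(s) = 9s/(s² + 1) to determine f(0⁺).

f(0⁺) = lim_{s→∞} s·9s/(s² + 1) = lim_{s→∞} 9s²/(s² + 1) = 9

Final answer: 9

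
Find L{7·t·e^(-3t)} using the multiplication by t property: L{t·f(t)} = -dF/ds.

Using L{t^n·e^(at)} = n!/(s-a)^(n+1), L{t·e^(-3t)} = 1/(s+3)^2, so L{7·t·e^(-3t)} = 7·1/(s+3)^2 = 7/(s+3)^2

Final answer: 7/(s+3)^2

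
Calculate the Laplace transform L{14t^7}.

L{14t^7} = 14 · L{t^7} = 14 · 5040/s^8 = 70560/s^8

Final answer: 70560/s^8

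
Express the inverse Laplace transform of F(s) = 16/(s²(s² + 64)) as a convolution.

16/(s²(s² + 64)) = (1/s²)·(16/(s² + 64)) = L{t}·L{2·sin(8t)}. So f(t) = t*(2·sin(8t)) = ∫₀ᵗ 2τ·sin(8(t-τ)) dτ

Final answer: ∫₀ᵗ 2τ·sin(8(t-τ)) dτ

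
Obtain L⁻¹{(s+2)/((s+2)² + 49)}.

Using frequency shift: L⁻¹{(s-a)/((s-a)² + b²)} = e^(at)cos(bt). Here a=-2, b=7

Final answer: e^(-2t)·cos(7t)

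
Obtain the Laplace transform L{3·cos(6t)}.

L{cos(ωt)} = s/(s² + ω²), so L{cos(6t)} = s/(s² + 36). Then L{3·cos(6t)} = 3·s/(s² + 36) = 3s/(s² + 36)

Final answer: 3s/(s² + 36)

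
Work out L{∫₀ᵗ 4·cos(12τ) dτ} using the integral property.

L{∫₀ᵗ f(τ)dτ} = F(s)/s with F(s) = 4s/(s² + 144), so the result is (4s/(s² + 144))/s = 4/(s² + 144)

Final answer: 4/(s² + 144)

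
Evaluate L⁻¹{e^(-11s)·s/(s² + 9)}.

L⁻¹{s/(s² + 9)} = cos(3t). By the time shift theorem, L⁻¹{e^(-as)F(s)} = u(t-a)f(t-a) with a=11, so L⁻¹{e^(-11s)·s/(s² + 9)} = u(t-11)·cos(3(t-11))

Final answer: u(t-11)·cos(3(t-11))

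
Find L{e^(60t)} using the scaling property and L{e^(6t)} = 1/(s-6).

Using L{f(at)} = (1/a)F(s/a) with a=10 and f(t) = e^(6t): L{e^(60t)} = (1/10) · 1/((s/10)-6) = (1/10) · 10/(s-60) = 1/(s-60)

Final answer: 1/(s-60)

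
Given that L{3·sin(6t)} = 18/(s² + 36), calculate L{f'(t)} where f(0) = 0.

L{f'(t)} = s·F(s) - f(0) = s·18/(s² + 36) - 0 = 18s/(s² + 36)

Final answer: 18s/(s² + 36)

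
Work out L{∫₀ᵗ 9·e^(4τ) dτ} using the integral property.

L{∫₀ᵗ f(τ)dτ} = F(s)/s with F(s) = 9/(s-4), so L{∫₀ᵗ 9·e^(4τ) dτ} = 9/(s(s-4))

Final answer: 9/(s(s-4))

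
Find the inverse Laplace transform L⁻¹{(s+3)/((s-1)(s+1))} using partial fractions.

Using partial fractions, f(t) = (4e^t - 2e^(-t))/2

Final answer: (4e^t - 2e^(-t))/2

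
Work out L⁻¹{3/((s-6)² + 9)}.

Form: b/((s-a)² + b²) → e^(at)sin(bt). With a=6, b=3

Final answer: e^(6t)·sin(3t)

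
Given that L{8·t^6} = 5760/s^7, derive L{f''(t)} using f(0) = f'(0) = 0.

L{f''(t)} = s²F(s) - sf(0) - f'(0) = s²·5760/s^7 - 0 - 0 = 5760/s^5

Final answer: 5760/s^5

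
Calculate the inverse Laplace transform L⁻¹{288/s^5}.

L⁻¹{n!/s^(n+1)} = t^n with n=4. So L⁻¹{24/s^5} = t^4, and L⁻¹{288/s^5} = (288/24)·t^4 = 12·t^4

Final answer: 12·t^4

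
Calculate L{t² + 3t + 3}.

L{t² + 3t + 3} = 2/s³ + 3/s² + 3/s = 2/s³ + 3/s² + 3/s

Final answer: 2/s³ + 3/s² + 3/s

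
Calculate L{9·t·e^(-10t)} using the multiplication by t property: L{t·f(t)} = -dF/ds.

Using L{t^n·e^(at)} = n!/(s-a)^(n+1), L{t·e^(-10t)} = 1/(s+10)^2, so L{9·t·e^(-10t)} = 9·1/(s+10)^2 = 9/(s+10)^2

Final answer: 9/(s+10)^2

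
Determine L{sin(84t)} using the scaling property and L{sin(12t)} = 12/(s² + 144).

Using L{f(at)} = (1/a)F(s/a) with a=7: L{sin(84t)} = (1/7) · 12/((s/7)² + 144) = (1/7) · 12·49/(s² + 7056) = 84/(s² + 7056)

Final answer: 84/(s² + 7056)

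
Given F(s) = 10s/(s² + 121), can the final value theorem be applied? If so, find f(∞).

The final value theorem requires all poles of sF(s) in the left half-plane. sF(s) = 10s²/(s² + 121) has poles at s = ±11i (imaginary axis). Theorem does NOT apply (oscillatory system).

Final answer: Not applicable (oscillatory)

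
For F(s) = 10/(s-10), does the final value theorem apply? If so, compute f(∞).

sF(s) = 10s/(s-10) has a pole at s = 10 in the right half-plane. Theorem does NOT apply (unstable system; f(t) = 10·e^(10t) grows without bound).

Final answer: Not applicable (unstable)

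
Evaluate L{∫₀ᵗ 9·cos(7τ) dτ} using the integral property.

L{∫₀ᵗ f(τ)dτ} = F(s)/s with F(s) = 9s/(s² + 49), so the result is (9s/(s² + 49))/s = 9/(s² + 49)

Final answer: 9/(s² + 49)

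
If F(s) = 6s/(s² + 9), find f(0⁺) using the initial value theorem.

f(0⁺) = lim_{s→∞} s·6s/(s² + 9) = lim_{s→∞} 6s²/(s² + 9) = 6

Final answer: 6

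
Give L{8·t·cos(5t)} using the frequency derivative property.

L{cos(5t)} = s/(s² + 25). Derivative: d/ds[s/(s² + 25)] = [(s² + 25) - s·2s]/(s² + 25)² = (25 - s²)/(s² + 25)². So L{t·cos(5t)} = -F'(s) = (s² - 25)/(s² + 25)². Then L{8·t·cos(5t)} = 8·(s² - 25)/(s² + 25)²

Final answer: 8·(s² - 25)/(s² + 25)²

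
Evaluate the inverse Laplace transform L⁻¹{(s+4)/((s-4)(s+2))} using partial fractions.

Using partial fractions, f(t) = (8e^(4t) - 2e^(-2t))/6

Final answer: (8e^(4t) - 2e^(-2t))/6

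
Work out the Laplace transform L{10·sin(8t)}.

L{sin(ωt)} = ω/(s² + ω²), so L{sin(8t)} = 8/(s² + 64). Then L{10·sin(8t)} = 10·8/(s² + 64) = 80/(s² + 64)

Final answer: 80/(s² + 64)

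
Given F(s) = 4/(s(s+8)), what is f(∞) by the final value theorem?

f(∞) = lim_{s→0} s·4/(s(s+8)) = lim_{s→0} 4/(s+8) = 4/8 = 1/2

Final answer: 1/2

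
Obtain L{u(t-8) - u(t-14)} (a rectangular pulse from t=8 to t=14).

L{u(t-a)} = e^(-as)/s. L{u(t-8) - u(t-14)} = (e^(-8s) - e^(-14s))/s

Final answer: (e^(-8s) - e^(-14s))/s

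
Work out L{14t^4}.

L{t^n} = n!/s^(n+1). So L{14t^4} = 14·4!/s^5 = 336/s^5

Final answer: 336/s^5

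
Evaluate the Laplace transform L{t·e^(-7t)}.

L{t^n·e^(at)} = n!/(s-a)^(n+1), so L{t·e^(-7t)} = 1/(s+7)^2

Final answer: 1/(s+7)^2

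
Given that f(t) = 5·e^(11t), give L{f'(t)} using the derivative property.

f(0) = 5, F(s) = 5/(s-11). L{f'(t)} = s·F(s) - f(0) = 5s/(s-11) - 5 = (5s - 5(s-11))/(s-11) = 55/(s-11)

Final answer: 55/(s-11)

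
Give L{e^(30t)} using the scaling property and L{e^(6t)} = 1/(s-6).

Using L{f(at)} = (1/a)F(s/a) with a=5 and f(t) = e^(6t): L{e^(30t)} = (1/5) · 1/((s/5)-6) = (1/5) · 5/(s-30) = 1/(s-30)

Final answer: 1/(s-30)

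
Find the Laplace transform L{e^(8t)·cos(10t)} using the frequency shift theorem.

Frequency shift: L{e^(at)f(t)} = F(s-a). L{e^(8t)·cos(10t)} = (s-8)/((s-8)² + 100)

Final answer: (s-8)/((s-8)² + 100)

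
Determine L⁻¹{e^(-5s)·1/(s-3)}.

L⁻¹{1/(s-3)} = e^(3t). By the time shift theorem, L⁻¹{e^(-as)F(s)} = u(t-a)f(t-a) with a=5, so L⁻¹{e^(-5s)·1/(s-3)} = u(t-5)·e^(3(t-5))

Final answer: u(t-5)·e^(3(t-5))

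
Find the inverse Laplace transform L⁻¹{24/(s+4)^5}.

L⁻¹{n!/(s-a)^(n+1)} = t^n·e^(at), so L⁻¹{24/(s+4)^5} = t^4·e^(-4t)

Final answer: t^4·e^(-4t)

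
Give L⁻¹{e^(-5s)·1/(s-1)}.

L⁻¹{1/(s-1)} = e^t. By the time shift theorem, L⁻¹{e^(-as)F(s)} = u(t-a)f(t-a) with a=5, so L⁻¹{e^(-5s)·1/(s-1)} = u(t-5)·e^(t-5)

Final answer: u(t-5)·e^(t-5)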